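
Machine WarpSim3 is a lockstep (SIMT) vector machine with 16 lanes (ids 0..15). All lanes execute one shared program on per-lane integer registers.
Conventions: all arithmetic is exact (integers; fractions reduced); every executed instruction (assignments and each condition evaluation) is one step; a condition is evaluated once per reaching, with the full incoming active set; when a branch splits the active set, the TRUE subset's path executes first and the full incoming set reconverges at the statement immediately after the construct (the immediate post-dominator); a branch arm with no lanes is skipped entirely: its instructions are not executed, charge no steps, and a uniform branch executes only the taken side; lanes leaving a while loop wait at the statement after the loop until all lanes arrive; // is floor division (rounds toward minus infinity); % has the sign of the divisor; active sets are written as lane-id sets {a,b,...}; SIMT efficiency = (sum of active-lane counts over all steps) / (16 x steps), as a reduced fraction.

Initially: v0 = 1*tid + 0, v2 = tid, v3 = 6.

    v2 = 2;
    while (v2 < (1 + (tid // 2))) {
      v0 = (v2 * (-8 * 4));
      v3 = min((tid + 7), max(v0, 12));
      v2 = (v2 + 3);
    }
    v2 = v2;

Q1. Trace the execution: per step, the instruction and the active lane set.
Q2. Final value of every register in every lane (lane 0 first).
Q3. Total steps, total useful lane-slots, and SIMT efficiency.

step 0: v2 <- 2                      {0,1,2,3,4,5,6,7,8,9,10,11,12,13,14,15}
step 1: eval (v2 < (1 + (tid // 2))) {0,1,2,3,4,5,6,7,8,9,10,11,12,13,14,15}
step 2: v0 <- (v2 * (-8 * 4))        {4,5,6,7,8,9,10,11,12,13,14,15}
step 3: v3 <- min((tid + 7), max(v0, 12)) {4,5,6,7,8,9,10,11,12,13,14,15}
step 4: v2 <- (v2 + 3)               {4,5,6,7,8,9,10,11,12,13,14,15}
step 5: eval (v2 < (1 + (tid // 2))) {4,5,6,7,8,9,10,11,12,13,14,15}
step 6: v0 <- (v2 * (-8 * 4))        {10,11,12,13,14,15}
step 7: v3 <- min((tid + 7), max(v0, 12)) {10,11,12,13,14,15}
step 8: v2 <- (v2 + 3)               {10,11,12,13,14,15}
step 9: eval (v2 < (1 + (tid // 2))) {10,11,12,13,14,15}
step 10: v2 <- v2                     {0,1,2,3,4,5,6,7,8,9,10,11,12,13,14,15}

Answer: 11 steps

v0: 0,1,2,3,-64,-64,-64,-64,-64,-64,-160,-160,-160,-160,-160,-160
v2: 2,2,2,2,5,5,5,5,5,5,8,8,8,8,8,8
v3: 6,6,6,6,11,12,12,12,12,12,12,12,12,12,12,12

steps = 11; useful = 120; efficiency = 120/176 = 15/22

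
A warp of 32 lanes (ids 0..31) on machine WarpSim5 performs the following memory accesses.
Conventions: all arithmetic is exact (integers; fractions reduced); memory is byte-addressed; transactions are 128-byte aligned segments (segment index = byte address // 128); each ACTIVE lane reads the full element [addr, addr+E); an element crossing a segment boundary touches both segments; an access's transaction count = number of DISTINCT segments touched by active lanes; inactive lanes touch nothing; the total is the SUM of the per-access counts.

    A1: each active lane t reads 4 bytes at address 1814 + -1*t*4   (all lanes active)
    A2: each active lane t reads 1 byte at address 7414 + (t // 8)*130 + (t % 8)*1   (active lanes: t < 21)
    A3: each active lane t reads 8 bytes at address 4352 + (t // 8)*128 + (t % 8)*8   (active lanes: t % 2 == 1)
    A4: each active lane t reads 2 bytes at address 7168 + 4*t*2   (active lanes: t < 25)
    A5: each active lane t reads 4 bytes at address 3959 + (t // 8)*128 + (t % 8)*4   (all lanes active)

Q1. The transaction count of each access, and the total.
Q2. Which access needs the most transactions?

A1: 2 transactions
A2: 3 transactions
A3: 4 transactions
A4: 2 transactions
A5: 5 transactions

Answer: 2,3,4,2,5; total 16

Answer: A5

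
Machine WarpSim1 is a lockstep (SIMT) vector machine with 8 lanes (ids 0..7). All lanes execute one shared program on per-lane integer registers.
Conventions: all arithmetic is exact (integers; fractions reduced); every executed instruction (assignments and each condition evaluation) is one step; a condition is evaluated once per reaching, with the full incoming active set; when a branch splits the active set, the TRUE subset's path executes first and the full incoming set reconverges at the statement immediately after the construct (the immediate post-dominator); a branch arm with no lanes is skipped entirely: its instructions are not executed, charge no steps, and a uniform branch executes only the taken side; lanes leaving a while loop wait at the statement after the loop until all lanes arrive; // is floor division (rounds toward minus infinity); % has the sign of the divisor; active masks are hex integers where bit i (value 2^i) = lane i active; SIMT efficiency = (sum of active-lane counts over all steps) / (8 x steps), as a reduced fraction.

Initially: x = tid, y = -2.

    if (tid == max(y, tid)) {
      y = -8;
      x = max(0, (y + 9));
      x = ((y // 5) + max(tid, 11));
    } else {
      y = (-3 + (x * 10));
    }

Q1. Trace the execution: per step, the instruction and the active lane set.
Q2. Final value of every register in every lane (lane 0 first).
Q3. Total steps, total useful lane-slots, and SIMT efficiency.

step 0: eval (tid == max(y, tid))    0xff
step 1: y <- -8                      0xff
step 2: x <- max(0, (y + 9))         0xff
step 3: x <- ((y // 5) + max(tid, 11)) 0xff

Answer: 4 steps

x: 9,9,9,9,9,9,9,9
y: -8,-8,-8,-8,-8,-8,-8,-8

steps = 4; useful = 32; efficiency = 32/32 = 1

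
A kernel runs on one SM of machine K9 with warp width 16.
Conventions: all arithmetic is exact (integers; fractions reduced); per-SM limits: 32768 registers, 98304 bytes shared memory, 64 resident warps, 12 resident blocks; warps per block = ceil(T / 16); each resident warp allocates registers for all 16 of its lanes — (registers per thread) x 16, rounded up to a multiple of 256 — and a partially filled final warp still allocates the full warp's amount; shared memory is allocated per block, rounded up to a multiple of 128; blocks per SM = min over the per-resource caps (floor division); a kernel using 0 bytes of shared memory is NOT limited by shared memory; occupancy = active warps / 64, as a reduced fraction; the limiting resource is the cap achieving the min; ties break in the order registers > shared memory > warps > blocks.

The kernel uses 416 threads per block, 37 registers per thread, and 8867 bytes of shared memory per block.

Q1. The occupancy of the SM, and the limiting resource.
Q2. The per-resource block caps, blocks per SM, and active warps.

Answer: occupancy 13/32, limited by registers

registers: 1 block
shared memory: 10 blocks
warps: 2 blocks
blocks: 12 blocks

Answer: 1 block, 26 active warps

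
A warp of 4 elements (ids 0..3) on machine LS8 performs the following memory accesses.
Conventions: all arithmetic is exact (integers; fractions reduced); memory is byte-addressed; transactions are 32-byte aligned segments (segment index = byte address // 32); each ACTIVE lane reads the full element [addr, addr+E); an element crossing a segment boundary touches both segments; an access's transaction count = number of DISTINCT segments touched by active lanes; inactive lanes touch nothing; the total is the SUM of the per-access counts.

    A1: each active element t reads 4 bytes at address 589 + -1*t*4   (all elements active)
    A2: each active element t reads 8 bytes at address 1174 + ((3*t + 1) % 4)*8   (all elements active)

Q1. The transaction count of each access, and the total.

A1: 1 transaction
A2: 2 transactions

Answer: 1,2; total 3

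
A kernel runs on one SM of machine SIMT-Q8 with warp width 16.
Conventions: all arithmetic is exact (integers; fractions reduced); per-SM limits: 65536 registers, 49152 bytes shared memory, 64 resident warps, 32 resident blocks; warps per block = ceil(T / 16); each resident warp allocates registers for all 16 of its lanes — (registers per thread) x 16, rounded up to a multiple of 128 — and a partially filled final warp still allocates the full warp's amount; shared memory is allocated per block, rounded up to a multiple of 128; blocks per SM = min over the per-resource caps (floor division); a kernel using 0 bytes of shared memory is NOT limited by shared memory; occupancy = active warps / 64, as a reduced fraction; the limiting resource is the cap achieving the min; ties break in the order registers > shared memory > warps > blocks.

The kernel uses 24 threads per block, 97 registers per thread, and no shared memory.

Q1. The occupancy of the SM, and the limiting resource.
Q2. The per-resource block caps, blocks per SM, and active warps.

Answer: occupancy 19/32, limited by registers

registers: 19 blocks
shared memory: no limit (kernel uses none)
warps: 32 blocks
blocks: 32 blocks

Answer: 19 blocks, 38 active warps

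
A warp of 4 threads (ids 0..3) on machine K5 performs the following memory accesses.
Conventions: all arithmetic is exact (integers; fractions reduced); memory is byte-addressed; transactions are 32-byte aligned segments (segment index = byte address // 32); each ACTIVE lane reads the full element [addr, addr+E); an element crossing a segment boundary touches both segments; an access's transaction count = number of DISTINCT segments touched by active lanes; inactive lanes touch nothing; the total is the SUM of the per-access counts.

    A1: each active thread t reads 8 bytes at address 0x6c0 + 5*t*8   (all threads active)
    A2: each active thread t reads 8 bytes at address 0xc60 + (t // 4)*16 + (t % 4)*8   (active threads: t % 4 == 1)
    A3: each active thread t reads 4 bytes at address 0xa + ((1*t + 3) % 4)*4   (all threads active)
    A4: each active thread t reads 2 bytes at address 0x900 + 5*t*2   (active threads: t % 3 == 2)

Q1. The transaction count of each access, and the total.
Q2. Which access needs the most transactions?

A1: 4 transactions
A2: 1 transaction
A3: 1 transaction
A4: 1 transaction

Answer: 4,1,1,1; total 7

Answer: A1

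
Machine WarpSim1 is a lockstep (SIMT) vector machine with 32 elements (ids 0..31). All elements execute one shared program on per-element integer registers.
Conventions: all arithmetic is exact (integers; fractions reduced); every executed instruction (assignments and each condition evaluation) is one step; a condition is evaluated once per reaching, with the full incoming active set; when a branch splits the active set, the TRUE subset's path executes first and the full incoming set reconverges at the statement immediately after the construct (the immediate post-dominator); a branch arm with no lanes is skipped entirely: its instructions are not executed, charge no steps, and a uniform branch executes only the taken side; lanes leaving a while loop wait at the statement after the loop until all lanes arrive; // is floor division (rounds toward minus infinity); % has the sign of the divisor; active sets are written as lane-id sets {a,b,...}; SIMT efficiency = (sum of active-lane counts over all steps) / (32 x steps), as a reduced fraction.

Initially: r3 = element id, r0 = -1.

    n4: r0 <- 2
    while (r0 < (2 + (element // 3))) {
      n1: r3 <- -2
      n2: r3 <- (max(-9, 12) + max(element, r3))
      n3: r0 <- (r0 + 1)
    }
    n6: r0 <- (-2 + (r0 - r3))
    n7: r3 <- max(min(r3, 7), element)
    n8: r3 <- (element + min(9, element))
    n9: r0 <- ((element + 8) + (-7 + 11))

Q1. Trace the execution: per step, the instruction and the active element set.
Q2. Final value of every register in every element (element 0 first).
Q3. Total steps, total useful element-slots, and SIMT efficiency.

step 0: r0 <- 2                      {0,1,2,3,4,5,6,7,8,9,10,11,12,13,14,15,16,17,18,19,20,21,22,23,24,25,26,27,28,29,30,31}
step 1: eval (r0 < (2 + (element // 3))) {0,1,2,3,4,5,6,7,8,9,10,11,12,13,14,15,16,17,18,19,20,21,22,23,24,25,26,27,28,29,30,31}
step 2: r3 <- -2                     {3,4,5,6,7,8,9,10,11,12,13,14,15,16,17,18,19,20,21,22,23,24,25,26,27,28,29,30,31}
step 3: r3 <- (max(-9, 12) + max(element, r3)) {3,4,5,6,7,8,9,10,11,12,13,14,15,16,17,18,19,20,21,22,23,24,25,26,27,28,29,30,31}
step 4: r0 <- (r0 + 1)               {3,4,5,6,7,8,9,10,11,12,13,14,15,16,17,18,19,20,21,22,23,24,25,26,27,28,29,30,31}
step 5: eval (r0 < (2 + (element // 3))) {3,4,5,6,7,8,9,10,11,12,13,14,15,16,17,18,19,20,21,22,23,24,25,26,27,28,29,30,31}
step 6: r3 <- -2                     {6,7,8,9,10,11,12,13,14,15,16,17,18,19,20,21,22,23,24,25,26,27,28,29,30,31}
step 7: r3 <- (max(-9, 12) + max(element, r3)) {6,7,8,9,10,11,12,13,14,15,16,17,18,19,20,21,22,23,24,25,26,27,28,29,30,31}
step 8: r0 <- (r0 + 1)               {6,7,8,9,10,11,12,13,14,15,16,17,18,19,20,21,22,23,24,25,26,27,28,29,30,31}
step 9: eval (r0 < (2 + (element // 3))) {6,7,8,9,10,11,12,13,14,15,16,17,18,19,20,21,22,23,24,25,26,27,28,29,30,31}
step 10: r3 <- -2                     {9,10,11,12,13,14,15,16,17,18,19,20,21,22,23,24,25,26,27,28,29,30,31}
step 11: r3 <- (max(-9, 12) + max(element, r3)) {9,10,11,12,13,14,15,16,17,18,19,20,21,22,23,24,25,26,27,28,29,30,31}
step 12: r0 <- (r0 + 1)               {9,10,11,12,13,14,15,16,17,18,19,20,21,22,23,24,25,26,27,28,29,30,31}
step 13: eval (r0 < (2 + (element // 3))) {9,10,11,12,13,14,15,16,17,18,19,20,21,22,23,24,25,26,27,28,29,30,31}
step 14: r3 <- -2                     {12,13,14,15,16,17,18,19,20,21,22,23,24,25,26,27,28,29,30,31}
step 15: r3 <- (max(-9, 12) + max(element, r3)) {12,13,14,15,16,17,18,19,20,21,22,23,24,25,26,27,28,29,30,31}
step 16: r0 <- (r0 + 1)               {12,13,14,15,16,17,18,19,20,21,22,23,24,25,26,27,28,29,30,31}
step 17: eval (r0 < (2 + (element // 3))) {12,13,14,15,16,17,18,19,20,21,22,23,24,25,26,27,28,29,30,31}
step 18: r3 <- -2                     {15,16,17,18,19,20,21,22,23,24,25,26,27,28,29,30,31}
step 19: r3 <- (max(-9, 12) + max(element, r3)) {15,16,17,18,19,20,21,22,23,24,25,26,27,28,29,30,31}
step 20: r0 <- (r0 + 1)               {15,16,17,18,19,20,21,22,23,24,25,26,27,28,29,30,31}
step 21: eval (r0 < (2 + (element // 3))) {15,16,17,18,19,20,21,22,23,24,25,26,27,28,29,30,31}
step 22: r3 <- -2                     {18,19,20,21,22,23,24,25,26,27,28,29,30,31}
step 23: r3 <- (max(-9, 12) + max(element, r3)) {18,19,20,21,22,23,24,25,26,27,28,29,30,31}
step 24: r0 <- (r0 + 1)               {18,19,20,21,22,23,24,25,26,27,28,29,30,31}
step 25: eval (r0 < (2 + (element // 3))) {18,19,20,21,22,23,24,25,26,27,28,29,30,31}
step 26: r3 <- -2                     {21,22,23,24,25,26,27,28,29,30,31}
step 27: r3 <- (max(-9, 12) + max(element, r3)) {21,22,23,24,25,26,27,28,29,30,31}
step 28: r0 <- (r0 + 1)               {21,22,23,24,25,26,27,28,29,30,31}
step 29: eval (r0 < (2 + (element // 3))) {21,22,23,24,25,26,27,28,29,30,31}
step 30: r3 <- -2                     {24,25,26,27,28,29,30,31}
step 31: r3 <- (max(-9, 12) + max(element, r3)) {24,25,26,27,28,29,30,31}
step 32: r0 <- (r0 + 1)               {24,25,26,27,28,29,30,31}
step 33: eval (r0 < (2 + (element // 3))) {24,25,26,27,28,29,30,31}
step 34: r3 <- -2                     {27,28,29,30,31}
step 35: r3 <- (max(-9, 12) + max(element, r3)) {27,28,29,30,31}
step 36: r0 <- (r0 + 1)               {27,28,29,30,31}
step 37: eval (r0 < (2 + (element // 3))) {27,28,29,30,31}
step 38: r3 <- -2                     {30,31}
step 39: r3 <- (max(-9, 12) + max(element, r3)) {30,31}
step 40: r0 <- (r0 + 1)               {30,31}
step 41: eval (r0 < (2 + (element // 3))) {30,31}
step 42: r0 <- (-2 + (r0 - r3))       {0,1,2,3,4,5,6,7,8,9,10,11,12,13,14,15,16,17,18,19,20,21,22,23,24,25,26,27,28,29,30,31}
step 43: r3 <- max(min(r3, 7), element) {0,1,2,3,4,5,6,7,8,9,10,11,12,13,14,15,16,17,18,19,20,21,22,23,24,25,26,27,28,29,30,31}
step 44: r3 <- (element + min(9, element)) {0,1,2,3,4,5,6,7,8,9,10,11,12,13,14,15,16,17,18,19,20,21,22,23,24,25,26,27,28,29,30,31}
step 45: r0 <- ((element + 8) + (-7 + 11)) {0,1,2,3,4,5,6,7,8,9,10,11,12,13,14,15,16,17,18,19,20,21,22,23,24,25,26,27,28,29,30,31}

Answer: 46 steps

r3: 0,2,4,6,8,10,12,14,16,18,19,20,21,22,23,24,25,26,27,28,29,30,31,32,33,34,35,36,37,38,39,40
r0: 12,13,14,15,16,17,18,19,20,21,22,23,24,25,26,27,28,29,30,31,32,33,34,35,36,37,38,39,40,41,42,43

steps = 46; useful = 812; efficiency = 812/1472 = 203/368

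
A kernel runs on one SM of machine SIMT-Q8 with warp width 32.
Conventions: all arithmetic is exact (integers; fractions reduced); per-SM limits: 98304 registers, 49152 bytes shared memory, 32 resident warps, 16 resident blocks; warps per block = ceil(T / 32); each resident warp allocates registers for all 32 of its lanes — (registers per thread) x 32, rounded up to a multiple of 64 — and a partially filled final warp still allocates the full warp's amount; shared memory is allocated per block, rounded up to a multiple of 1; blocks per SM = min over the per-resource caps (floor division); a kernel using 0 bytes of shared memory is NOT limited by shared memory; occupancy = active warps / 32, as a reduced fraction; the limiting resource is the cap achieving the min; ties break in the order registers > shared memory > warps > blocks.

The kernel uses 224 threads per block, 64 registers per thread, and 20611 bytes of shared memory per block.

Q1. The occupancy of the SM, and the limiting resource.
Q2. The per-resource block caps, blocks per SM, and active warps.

Answer: occupancy 7/16, limited by shared memory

registers: 6 blocks
shared memory: 2 blocks
warps: 4 blocks
blocks: 16 blocks

Answer: 2 blocks, 14 active warps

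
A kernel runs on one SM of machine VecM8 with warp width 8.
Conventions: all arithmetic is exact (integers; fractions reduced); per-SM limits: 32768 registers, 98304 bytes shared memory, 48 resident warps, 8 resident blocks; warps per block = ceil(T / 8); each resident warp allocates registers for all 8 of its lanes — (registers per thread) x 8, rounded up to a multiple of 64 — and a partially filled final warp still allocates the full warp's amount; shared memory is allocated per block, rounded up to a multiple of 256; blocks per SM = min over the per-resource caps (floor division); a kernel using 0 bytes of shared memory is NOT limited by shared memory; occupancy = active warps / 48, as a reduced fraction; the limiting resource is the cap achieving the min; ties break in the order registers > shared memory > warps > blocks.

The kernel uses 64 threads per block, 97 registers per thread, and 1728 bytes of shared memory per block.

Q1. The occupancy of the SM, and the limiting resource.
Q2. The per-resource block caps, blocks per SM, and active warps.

Answer: occupancy 2/3, limited by registers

registers: 4 blocks
shared memory: 54 blocks
warps: 6 blocks
blocks: 8 blocks

Answer: 4 blocks, 32 active warps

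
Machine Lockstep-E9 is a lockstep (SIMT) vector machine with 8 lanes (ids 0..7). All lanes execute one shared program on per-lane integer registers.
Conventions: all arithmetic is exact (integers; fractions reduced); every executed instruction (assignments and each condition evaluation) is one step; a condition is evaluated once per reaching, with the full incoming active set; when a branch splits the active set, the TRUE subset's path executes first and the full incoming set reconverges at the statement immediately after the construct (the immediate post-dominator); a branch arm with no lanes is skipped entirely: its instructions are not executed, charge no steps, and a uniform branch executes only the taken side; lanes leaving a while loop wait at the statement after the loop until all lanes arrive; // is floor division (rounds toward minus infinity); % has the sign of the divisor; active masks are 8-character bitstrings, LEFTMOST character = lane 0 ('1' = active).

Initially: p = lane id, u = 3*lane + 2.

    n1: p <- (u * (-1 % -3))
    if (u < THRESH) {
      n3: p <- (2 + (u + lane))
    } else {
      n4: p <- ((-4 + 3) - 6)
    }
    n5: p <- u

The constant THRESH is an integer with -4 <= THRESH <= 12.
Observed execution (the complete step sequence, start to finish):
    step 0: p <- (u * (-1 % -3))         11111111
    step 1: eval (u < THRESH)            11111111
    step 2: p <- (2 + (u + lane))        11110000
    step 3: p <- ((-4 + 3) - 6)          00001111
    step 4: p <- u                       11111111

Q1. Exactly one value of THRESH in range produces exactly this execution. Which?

Answer: THRESH = 12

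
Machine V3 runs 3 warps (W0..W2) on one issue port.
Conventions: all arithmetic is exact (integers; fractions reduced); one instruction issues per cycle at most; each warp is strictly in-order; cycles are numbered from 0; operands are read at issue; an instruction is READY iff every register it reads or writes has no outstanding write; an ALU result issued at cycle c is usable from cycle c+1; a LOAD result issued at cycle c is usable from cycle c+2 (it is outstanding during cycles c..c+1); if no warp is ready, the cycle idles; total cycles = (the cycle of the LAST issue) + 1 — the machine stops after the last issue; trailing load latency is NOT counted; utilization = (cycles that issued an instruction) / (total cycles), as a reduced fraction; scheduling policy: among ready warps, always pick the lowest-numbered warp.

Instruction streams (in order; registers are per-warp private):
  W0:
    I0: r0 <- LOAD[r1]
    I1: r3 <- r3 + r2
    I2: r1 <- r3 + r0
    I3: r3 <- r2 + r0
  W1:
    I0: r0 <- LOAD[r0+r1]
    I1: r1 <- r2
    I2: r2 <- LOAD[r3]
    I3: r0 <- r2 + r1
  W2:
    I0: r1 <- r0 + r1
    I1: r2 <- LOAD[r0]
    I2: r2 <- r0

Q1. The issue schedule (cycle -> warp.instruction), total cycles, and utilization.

cycle 0: W0.I0
cycle 1: W0.I1
cycle 2: W0.I2
cycle 3: W0.I3
cycle 4: W1.I0
cycle 5: W1.I1
cycle 6: W1.I2
cycle 7: W2.I0
cycle 8: W1.I3
cycle 9: W2.I1
cycle 10: idle
cycle 11: W2.I2

Answer: 12 cycles, utilization 11/12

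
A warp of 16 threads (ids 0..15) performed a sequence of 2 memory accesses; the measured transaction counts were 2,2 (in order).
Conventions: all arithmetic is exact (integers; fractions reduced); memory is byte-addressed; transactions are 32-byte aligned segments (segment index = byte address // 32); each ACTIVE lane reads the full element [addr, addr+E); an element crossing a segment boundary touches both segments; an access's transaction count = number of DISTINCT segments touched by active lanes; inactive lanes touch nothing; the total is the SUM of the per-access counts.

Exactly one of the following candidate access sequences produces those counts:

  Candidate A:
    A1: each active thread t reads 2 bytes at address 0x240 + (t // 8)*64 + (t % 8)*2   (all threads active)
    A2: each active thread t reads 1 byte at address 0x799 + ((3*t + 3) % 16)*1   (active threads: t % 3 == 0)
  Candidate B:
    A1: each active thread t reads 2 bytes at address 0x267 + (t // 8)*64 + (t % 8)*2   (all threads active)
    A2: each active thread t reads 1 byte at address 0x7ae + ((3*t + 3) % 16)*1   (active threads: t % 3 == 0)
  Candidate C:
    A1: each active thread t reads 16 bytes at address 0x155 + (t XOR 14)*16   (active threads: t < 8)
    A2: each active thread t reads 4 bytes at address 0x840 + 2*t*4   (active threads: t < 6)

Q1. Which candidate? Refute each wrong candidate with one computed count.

B: A2 gives 1 transaction, not 2
C: A1 gives 5 transactions, not 2
A: all counts match (2,2)

Answer: A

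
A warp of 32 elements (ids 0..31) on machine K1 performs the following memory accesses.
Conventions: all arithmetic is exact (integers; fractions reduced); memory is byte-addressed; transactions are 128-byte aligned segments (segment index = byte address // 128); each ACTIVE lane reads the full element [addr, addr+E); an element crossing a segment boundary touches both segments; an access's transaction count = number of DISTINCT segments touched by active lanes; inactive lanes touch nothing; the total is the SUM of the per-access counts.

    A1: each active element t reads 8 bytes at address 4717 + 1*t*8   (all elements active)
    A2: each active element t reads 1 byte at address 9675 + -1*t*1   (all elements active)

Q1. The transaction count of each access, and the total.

A1: 3 transactions
A2: 1 transaction

Answer: 3,1; total 4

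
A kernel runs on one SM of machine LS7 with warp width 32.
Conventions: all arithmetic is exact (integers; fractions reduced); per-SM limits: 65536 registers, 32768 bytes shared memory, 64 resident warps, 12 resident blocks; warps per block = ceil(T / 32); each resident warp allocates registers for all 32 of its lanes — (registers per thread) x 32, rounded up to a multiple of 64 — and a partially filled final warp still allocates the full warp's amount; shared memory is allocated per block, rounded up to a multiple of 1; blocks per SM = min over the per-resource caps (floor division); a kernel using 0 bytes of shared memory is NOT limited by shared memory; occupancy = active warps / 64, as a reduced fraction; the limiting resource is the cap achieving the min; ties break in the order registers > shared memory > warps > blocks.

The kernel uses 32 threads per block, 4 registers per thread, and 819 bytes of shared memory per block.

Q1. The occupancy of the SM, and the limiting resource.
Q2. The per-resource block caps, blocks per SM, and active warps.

Answer: occupancy 3/16, limited by blocks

registers: 512 blocks
shared memory: 40 blocks
warps: 64 blocks
blocks: 12 blocks

Answer: 12 blocks, 12 active warps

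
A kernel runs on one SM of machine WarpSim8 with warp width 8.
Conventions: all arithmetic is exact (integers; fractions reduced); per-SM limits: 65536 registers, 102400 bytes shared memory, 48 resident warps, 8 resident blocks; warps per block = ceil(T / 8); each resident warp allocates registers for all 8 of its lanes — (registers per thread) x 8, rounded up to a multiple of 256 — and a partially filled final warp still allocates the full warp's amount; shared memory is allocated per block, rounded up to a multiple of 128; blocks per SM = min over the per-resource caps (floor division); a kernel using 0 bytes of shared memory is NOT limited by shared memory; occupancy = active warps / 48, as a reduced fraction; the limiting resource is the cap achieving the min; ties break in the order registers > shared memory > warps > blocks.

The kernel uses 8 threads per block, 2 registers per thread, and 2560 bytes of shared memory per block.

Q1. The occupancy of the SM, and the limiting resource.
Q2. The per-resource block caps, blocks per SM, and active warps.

Answer: occupancy 1/6, limited by blocks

registers: 256 blocks
shared memory: 40 blocks
warps: 48 blocks
blocks: 8 blocks

Answer: 8 blocks, 8 active warps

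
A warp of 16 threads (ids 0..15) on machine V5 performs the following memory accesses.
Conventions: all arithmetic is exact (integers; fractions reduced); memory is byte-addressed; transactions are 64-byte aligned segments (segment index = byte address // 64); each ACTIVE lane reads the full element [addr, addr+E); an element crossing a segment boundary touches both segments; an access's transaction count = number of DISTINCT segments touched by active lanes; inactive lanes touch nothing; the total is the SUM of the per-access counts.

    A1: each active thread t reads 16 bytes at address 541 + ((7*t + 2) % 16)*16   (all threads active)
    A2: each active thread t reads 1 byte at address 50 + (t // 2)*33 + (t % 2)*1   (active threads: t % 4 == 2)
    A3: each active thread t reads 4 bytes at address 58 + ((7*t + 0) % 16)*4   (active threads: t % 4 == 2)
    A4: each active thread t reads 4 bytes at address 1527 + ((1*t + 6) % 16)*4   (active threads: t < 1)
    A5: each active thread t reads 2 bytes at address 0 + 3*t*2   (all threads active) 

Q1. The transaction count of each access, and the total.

A1: 5 transactions
A2: 4 transactions
A3: 1 transaction
A4: 1 transaction
A5: 2 transactions

Answer: 5,4,1,1,2; total 13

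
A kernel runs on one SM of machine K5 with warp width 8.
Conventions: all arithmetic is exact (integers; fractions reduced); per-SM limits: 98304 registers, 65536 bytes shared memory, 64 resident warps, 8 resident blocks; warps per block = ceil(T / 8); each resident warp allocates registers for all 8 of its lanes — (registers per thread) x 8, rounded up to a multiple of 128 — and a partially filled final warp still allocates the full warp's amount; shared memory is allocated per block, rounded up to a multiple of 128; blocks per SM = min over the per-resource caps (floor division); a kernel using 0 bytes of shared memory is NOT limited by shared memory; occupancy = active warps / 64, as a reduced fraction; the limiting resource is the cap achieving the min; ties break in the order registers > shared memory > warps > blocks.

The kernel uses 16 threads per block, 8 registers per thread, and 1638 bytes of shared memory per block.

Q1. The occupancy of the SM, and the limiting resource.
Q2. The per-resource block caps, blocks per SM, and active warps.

Answer: occupancy 1/4, limited by blocks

registers: 384 blocks
shared memory: 39 blocks
warps: 32 blocks
blocks: 8 blocks

Answer: 8 blocks, 16 active warps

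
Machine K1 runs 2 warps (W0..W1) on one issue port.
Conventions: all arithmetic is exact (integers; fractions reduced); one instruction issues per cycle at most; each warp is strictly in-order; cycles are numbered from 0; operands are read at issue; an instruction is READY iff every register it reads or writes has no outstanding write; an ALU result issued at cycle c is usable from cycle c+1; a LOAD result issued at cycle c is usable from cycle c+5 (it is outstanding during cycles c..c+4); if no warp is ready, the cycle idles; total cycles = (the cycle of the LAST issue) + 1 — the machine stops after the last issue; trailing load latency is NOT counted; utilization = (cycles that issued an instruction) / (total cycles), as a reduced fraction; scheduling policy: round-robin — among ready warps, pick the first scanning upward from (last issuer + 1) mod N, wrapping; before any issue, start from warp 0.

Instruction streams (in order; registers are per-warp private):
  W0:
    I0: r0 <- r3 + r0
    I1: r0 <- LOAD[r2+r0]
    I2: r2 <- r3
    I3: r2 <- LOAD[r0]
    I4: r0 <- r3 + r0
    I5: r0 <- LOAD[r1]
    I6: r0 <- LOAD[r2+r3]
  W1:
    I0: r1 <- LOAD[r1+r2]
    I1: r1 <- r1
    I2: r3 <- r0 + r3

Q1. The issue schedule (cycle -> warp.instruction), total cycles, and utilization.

cycle 0: W0.I0
cycle 1: W1.I0
cycle 2: W0.I1
cycle 3: W0.I2
cycle 4: idle
cycle 5: idle
cycle 6: W1.I1
cycle 7: W0.I3
cycle 8: W1.I2
cycle 9: W0.I4
cycle 10: W0.I5
cycle 11: idle
cycle 12: idle
cycle 13: idle
cycle 14: idle
cycle 15: W0.I6

Answer: 16 cycles, utilization 5/8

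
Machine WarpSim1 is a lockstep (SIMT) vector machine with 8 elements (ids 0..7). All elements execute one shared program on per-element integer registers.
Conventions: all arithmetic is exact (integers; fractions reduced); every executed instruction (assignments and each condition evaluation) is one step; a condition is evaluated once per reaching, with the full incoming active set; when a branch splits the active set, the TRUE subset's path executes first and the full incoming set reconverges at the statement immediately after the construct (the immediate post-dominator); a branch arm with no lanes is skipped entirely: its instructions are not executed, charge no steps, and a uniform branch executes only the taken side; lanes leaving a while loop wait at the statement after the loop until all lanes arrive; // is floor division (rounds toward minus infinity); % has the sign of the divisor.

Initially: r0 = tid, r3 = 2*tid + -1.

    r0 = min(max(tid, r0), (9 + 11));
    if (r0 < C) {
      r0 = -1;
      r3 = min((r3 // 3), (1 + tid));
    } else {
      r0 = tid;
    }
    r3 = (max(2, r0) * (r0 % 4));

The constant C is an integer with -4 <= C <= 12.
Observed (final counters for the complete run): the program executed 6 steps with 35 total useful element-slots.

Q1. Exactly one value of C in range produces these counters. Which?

Answer: C = 3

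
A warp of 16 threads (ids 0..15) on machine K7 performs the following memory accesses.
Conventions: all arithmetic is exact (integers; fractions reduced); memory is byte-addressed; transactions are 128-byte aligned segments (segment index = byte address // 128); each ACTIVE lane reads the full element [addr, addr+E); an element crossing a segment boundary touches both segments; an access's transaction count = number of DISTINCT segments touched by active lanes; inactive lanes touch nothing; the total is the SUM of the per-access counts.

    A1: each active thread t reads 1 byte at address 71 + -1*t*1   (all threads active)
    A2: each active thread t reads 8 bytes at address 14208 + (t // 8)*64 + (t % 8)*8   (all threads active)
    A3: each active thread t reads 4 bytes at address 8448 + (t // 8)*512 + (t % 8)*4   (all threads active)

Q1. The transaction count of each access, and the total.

A1: 1 transaction
A2: 1 transaction
A3: 2 transactions

Answer: 1,1,2; total 4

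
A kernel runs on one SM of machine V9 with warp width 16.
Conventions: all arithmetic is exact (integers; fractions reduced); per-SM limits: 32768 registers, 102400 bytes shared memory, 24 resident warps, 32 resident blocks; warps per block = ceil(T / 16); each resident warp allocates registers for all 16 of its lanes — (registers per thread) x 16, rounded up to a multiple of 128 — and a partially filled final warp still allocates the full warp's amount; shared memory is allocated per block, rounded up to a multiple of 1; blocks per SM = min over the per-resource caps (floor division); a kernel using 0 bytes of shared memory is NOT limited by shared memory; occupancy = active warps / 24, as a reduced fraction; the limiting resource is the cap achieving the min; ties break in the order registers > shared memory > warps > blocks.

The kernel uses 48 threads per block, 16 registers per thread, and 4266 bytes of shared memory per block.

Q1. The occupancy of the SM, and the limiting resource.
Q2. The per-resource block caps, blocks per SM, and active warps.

Answer: occupancy 1, limited by warps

registers: 42 blocks
shared memory: 24 blocks
warps: 8 blocks
blocks: 32 blocks

Answer: 8 blocks, 24 active warps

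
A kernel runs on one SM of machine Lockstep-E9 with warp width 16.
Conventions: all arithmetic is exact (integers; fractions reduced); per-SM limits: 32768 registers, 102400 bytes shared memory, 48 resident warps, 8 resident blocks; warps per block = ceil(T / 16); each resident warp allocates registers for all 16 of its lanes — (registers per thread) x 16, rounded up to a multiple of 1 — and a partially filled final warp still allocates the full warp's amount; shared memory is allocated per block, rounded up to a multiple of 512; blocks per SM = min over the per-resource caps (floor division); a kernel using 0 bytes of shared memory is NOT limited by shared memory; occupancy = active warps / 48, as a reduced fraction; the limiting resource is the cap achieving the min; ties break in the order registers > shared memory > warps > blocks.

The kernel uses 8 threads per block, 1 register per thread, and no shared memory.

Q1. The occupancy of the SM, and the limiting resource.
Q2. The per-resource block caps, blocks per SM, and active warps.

Answer: occupancy 1/6, limited by blocks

registers: 2048 blocks
shared memory: no limit (kernel uses none)
warps: 48 blocks
blocks: 8 blocks

Answer: 8 blocks, 8 active warps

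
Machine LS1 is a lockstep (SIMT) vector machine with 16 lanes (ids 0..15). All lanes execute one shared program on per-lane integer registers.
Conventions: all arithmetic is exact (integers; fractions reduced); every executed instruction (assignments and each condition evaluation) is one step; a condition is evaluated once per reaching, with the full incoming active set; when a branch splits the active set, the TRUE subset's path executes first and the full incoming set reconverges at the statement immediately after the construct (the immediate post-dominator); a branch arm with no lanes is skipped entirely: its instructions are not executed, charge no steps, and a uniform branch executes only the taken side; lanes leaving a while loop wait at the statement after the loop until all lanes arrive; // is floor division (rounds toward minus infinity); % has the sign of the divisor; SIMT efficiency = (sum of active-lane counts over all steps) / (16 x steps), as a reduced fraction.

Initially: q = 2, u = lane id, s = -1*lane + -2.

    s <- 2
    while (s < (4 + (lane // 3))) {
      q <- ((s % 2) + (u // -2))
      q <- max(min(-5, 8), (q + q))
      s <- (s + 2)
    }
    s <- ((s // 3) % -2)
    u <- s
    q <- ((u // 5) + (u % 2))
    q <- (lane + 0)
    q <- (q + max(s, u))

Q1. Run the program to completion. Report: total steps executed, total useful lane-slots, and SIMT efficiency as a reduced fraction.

Answer: 23 steps, 260 useful, 65/92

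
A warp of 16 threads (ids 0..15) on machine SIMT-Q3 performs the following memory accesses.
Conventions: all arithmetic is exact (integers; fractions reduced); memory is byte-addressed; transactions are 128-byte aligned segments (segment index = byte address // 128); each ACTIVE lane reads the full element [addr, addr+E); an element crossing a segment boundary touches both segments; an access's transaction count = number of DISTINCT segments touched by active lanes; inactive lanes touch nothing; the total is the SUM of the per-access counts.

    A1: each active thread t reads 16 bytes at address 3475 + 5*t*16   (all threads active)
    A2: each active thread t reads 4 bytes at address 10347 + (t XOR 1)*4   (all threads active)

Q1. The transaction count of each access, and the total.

A1: 10 transactions
A2: 2 transactions

Answer: 10,2; total 12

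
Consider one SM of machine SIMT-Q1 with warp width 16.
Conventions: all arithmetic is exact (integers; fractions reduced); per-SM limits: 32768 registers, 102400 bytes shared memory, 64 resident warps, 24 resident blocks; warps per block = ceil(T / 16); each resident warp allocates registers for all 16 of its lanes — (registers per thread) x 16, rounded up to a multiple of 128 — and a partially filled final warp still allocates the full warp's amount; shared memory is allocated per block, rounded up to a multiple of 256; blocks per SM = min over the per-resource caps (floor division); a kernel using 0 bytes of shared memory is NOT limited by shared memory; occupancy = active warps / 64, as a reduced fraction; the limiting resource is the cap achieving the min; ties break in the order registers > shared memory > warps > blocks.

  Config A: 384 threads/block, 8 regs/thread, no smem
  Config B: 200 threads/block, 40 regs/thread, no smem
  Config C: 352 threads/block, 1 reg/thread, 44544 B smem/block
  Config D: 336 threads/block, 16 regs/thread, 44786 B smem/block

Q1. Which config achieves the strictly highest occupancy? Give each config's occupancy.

occupancies: A 3/4, B 39/64, C 11/16, D 21/32

Answer: A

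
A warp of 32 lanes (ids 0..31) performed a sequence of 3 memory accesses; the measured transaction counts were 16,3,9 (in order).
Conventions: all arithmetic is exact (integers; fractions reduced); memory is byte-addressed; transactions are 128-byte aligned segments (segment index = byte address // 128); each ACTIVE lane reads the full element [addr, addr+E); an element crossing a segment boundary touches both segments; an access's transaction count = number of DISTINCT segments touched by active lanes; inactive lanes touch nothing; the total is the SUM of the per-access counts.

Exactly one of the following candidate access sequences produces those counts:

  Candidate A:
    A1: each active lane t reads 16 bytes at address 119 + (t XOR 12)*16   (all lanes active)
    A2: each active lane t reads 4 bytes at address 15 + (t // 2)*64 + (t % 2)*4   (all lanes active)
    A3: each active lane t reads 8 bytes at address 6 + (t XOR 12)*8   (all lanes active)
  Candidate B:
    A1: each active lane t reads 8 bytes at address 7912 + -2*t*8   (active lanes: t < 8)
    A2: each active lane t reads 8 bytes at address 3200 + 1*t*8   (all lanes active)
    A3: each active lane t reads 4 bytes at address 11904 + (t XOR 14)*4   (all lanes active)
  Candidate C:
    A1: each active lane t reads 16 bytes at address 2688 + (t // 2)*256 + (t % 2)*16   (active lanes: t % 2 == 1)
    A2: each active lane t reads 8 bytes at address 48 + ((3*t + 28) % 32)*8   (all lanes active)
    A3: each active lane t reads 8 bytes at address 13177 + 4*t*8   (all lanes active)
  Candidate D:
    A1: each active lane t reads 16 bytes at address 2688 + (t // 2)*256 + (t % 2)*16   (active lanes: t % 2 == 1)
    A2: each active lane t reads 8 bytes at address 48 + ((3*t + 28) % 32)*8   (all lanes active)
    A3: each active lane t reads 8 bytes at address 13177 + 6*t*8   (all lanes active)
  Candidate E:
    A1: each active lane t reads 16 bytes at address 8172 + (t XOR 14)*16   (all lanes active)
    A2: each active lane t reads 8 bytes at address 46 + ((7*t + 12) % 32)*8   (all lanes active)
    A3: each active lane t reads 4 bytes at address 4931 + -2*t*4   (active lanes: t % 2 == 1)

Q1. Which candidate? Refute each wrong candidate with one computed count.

A: A1 gives 5 transactions, not 16
B: A1 gives 2 transactions, not 16
D: A3 gives 13 transactions, not 9
E: A1 gives 5 transactions, not 16
C: all counts match (16,3,9)

Answer: C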